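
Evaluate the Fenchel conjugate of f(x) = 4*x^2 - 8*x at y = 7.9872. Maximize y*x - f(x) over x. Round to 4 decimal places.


f*(y) = sup_x {y*x - a*x^2 - b*x} = sup_x {(y-b)*x - a*x^2}
FOC: (y - b) - 2a*x = 0 => x* = (y - b)/(2a)
x* = (7.9872 + 8)/(2*4) = 1.9984
f*(7.9872) = (y-b)^2/(4a) = (7.9872 + 8)^2/(4*4)
= 255.5906/16 = 15.9744


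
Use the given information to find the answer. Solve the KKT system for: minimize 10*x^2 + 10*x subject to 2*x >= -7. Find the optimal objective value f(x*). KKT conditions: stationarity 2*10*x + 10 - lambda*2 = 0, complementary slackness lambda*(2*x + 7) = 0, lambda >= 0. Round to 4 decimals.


Step 1: Try lambda = 0 (constraint inactive).
Stationarity: 2*10*x + 10 = 0
x* = -10/(2*10) = -0.5
Check constraint: 2*-0.5 = -1.0 >= -7 -- satisfied.
Step 2: Compute optimal value.
f(x*) = 10*(-0.5)^2 + 10*(-0.5) = -2.5


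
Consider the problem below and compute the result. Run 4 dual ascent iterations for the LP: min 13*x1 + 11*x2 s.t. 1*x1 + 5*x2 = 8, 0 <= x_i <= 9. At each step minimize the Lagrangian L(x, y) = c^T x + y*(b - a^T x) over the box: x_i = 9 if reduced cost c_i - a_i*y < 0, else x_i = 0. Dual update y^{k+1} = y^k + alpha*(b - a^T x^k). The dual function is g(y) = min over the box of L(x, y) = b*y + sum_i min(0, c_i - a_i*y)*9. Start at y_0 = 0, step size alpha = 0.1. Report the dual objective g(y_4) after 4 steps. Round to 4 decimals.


Dual ascent for LP: min 13*x1 + 11*x2, 1*x1 + 5*x2 = 8, 0 <= x_i <= 9
Step 1: y^k = 0.0, reduced costs: (13.0, 11.0)
  x^k = (0.0, 0.0), subgradient = b - a^T x = 8.0
  y^{k+1} = 0.0 + 0.1*8.0 = 0.8
Step 2: y^k = 0.8, reduced costs: (12.2, 7.0)
  x^k = (0.0, 0.0), subgradient = b - a^T x = 8.0
  y^{k+1} = 0.8 + 0.1*8.0 = 1.6
Step 3: y^k = 1.6, reduced costs: (11.4, 3.0)
  x^k = (0.0, 0.0), subgradient = b - a^T x = 8.0
  y^{k+1} = 1.6 + 0.1*8.0 = 2.4
Step 4: y^k = 2.4, reduced costs: (10.6, -1.0)
  x^k = (0.0, 9.0), subgradient = b - a^T x = -37.0
  y^{k+1} = 2.4 + 0.1*-37.0 = -1.3
Dual objective at y_4 = -1.3: reduced costs (14.3, 17.5), box minimizer x = (0.0, 0.0)
g(y_4) = b*y + (c1 - a1*y)*x1 + (c2 - a2*y)*x2 = 8*(-1.3) + 14.3*0.0 + 17.5*0.0 = -10.4 + 0.0 + 0.0 = -10.4


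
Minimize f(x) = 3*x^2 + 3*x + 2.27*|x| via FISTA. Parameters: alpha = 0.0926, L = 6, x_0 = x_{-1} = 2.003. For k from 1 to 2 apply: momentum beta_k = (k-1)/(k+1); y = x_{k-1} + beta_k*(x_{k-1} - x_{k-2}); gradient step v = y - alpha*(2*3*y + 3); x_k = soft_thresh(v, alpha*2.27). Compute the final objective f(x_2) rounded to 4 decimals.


FISTA on f(x) = 3*x^2 + 3*x + 2.27*|x|
L = 6, alpha = 0.0926
Iteration 1: beta = 0.0, y = 2.003 + 0.0*(2.003 - 2.003) = 2.003
  grad(y) = 15.018, v = y - alpha*grad = 0.6123
  prox(v) = soft_thresh(0.6123, 0.2102) = 0.4021
Iteration 2: beta = 0.3333, y = 0.4021 + 0.3333*(0.4021 - 2.003) = -0.1315
  grad(y) = 2.211, v = y - alpha*grad = -0.3362
  prox(v) = soft_thresh(-0.3362, 0.2102) = -0.126
f(x_2) = 3*(-0.126)^2 + 3*(-0.126) + 2.27*|-0.126| = -0.0444


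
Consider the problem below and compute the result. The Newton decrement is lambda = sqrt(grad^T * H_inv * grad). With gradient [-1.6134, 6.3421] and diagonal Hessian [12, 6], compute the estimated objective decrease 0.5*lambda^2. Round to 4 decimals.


Step 1: H is diagonal, so H^(-1) * g = [-0.1345, 1.057].
Step 2: g^T H^(-1) g = sum_i g_i^2 / H_ii
  = (-1.6134)^2/12 + (6.3421)^2/6
  = 0.2169 + 6.7037 = 6.9206
Step 3: Objective decrease = 0.5 * g^T H^(-1) g = 3.4603


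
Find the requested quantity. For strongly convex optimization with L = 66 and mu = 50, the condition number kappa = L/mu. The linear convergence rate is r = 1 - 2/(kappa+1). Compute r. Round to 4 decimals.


Step 1: Compute the condition number.
kappa = L/mu = 66/50 = 1.32
Step 2: Compute the convergence rate.
r = 1 - 2/(kappa + 1) = 1 - 2*mu/(L + mu) = (L - mu)/(L + mu) = 16/116 = 0.1379


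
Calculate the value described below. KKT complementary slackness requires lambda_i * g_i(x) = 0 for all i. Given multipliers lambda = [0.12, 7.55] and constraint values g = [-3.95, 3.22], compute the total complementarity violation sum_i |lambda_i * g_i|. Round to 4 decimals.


KKT complementary slackness check:
lambda_1 * g_1 = 0.12 * -3.95 = -0.474
lambda_2 * g_2 = 7.55 * 3.22 = 24.311
Total violation = 0.474 + 24.311 = 24.785


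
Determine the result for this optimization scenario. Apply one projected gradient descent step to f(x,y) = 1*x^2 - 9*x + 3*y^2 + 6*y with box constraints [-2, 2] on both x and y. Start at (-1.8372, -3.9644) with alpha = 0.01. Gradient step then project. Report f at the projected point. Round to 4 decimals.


Step 1: Compute gradient at (-1.8372, -3.9644).
grad_x = 2*1*-1.8372 - 9 = -12.6744
grad_y = 2*3*-3.9644 + 6 = -17.7864
Step 2: Gradient step.
x_raw = -1.8372 - 0.01*-12.6744 = -1.7105
y_raw = -3.9644 - 0.01*-17.7864 = -3.7865
Step 3: Project onto [-2, 2].
x_proj = clip(-1.7105) = -1.7105
y_proj = clip(-3.7865) = -2.0
Step 4: Evaluate f.
f(-1.7105, -2.0) = 18.3198


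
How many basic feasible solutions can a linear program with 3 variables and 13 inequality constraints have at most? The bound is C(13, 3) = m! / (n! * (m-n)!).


Each vertex corresponds to some choice of n active constraints out of m, so the number of vertices is at most C(m, n) = m! / (n!(m-n)!).
m = 13, n = 3
Numerator: 13 * 12 * 11
Denominator: 3! = 6
C(13, 3) = 286


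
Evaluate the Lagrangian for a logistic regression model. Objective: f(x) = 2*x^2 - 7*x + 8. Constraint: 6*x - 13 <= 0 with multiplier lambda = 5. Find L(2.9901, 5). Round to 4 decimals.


Step 1: Evaluate f(x).
f(2.9901) = 2*2.9901^2 - 7*2.9901 + 8 = 4.9507
Step 2: Evaluate g(x).
g(2.9901) = 6*2.9901 - 13 = 4.9406
Step 3: Compute Lagrangian.
L = 4.9507 + 5*4.9406 = 29.6537


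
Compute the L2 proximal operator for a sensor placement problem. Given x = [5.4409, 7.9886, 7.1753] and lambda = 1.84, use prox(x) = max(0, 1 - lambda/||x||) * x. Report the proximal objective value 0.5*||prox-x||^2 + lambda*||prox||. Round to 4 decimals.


Step 1: Compute ||x||.
||x|| = 12.0377
Step 2: Compute scaling factor.
scale = max(0, 1 - 1.84/12.0377) = 0.8471
Step 3: prox(x) = [4.6092, 6.7675, 6.0785]
||prox(x)|| = 10.1977
Step 4: Proximal objective.
0.5*||prox-x||^2 = 1.6928
lambda*||prox|| = 18.7638
Total = 20.4566


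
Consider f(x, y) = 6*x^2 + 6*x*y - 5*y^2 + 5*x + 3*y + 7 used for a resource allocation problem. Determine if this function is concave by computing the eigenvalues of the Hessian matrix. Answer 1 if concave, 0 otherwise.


The Hessian of f(x,y) = 6*x^2 + 6*x*y - 5*y^2 + 5*x + 3*y + 7 is:
H = [[12, 6], [6, -10]]
Trace = 12 - 10 = 2
Determinant = 12*-10 - (6)^2 = -156
Discriminant = (2)^2 - 4*-156 = 628.0
Eigenvalues: lambda_1 = -11.53, lambda_2 = 13.53
The function is not concave.

0


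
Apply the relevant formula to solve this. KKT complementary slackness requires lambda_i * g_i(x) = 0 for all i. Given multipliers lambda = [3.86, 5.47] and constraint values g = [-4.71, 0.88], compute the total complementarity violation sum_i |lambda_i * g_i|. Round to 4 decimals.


KKT complementary slackness check:
lambda_1 * g_1 = 3.86 * -4.71 = -18.1806
lambda_2 * g_2 = 5.47 * 0.88 = 4.8136
Total violation = 18.1806 + 4.8136 = 22.9942


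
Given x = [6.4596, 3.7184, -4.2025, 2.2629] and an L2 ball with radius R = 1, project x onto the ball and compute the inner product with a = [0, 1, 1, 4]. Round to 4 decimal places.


Step 1: Compute ||x|| (intermediates to 6 decimals).
||x|| = sqrt(6.4596^2 + 3.7184^2 + (-4.2025)^2 + 2.2629^2) = 8.850687
Step 2: Project.
Since ||x|| > R, scale = R/||x|| = 1/8.850687 = 0.112986, proj(x) = scale * x
proj(x) = [0.729844, 0.420127, -0.474824, 0.255676]
Step 3: Dot product.
a^T * proj(x) = 0*0.729844 + 1*0.420127 + 1*(-0.474824) + 4*0.255676 = 0.968


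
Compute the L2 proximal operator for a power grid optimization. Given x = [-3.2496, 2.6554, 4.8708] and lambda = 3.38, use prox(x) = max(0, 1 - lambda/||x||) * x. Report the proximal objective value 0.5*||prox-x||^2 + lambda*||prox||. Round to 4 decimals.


Step 1: Compute ||x||.
||x|| = 6.4293
Step 2: Compute scaling factor.
scale = max(0, 1 - 3.38/6.4293) = 0.4743
Step 3: prox(x) = [-1.5412, 1.2594, 2.3101]
||prox(x)|| = 3.0493
Step 4: Proximal objective.
0.5*||prox-x||^2 = 5.7122
lambda*||prox|| = 10.3066
Total = 16.0188


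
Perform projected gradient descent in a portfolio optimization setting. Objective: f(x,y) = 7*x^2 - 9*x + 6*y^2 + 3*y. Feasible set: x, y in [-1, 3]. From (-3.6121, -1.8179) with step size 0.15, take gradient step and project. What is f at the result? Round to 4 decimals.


Step 1: Compute gradient at (-3.6121, -1.8179).
grad_x = 2*7*-3.6121 - 9 = -59.5694
grad_y = 2*6*-1.8179 + 3 = -18.8148
Step 2: Gradient step.
x_raw = -3.6121 - 0.15*-59.5694 = 5.3233
y_raw = -1.8179 - 0.15*-18.8148 = 1.0043
Step 3: Project onto [-1, 3].
x_proj = clip(5.3233) = 3.0
y_proj = clip(1.0043) = 1.0043
Step 4: Evaluate f.
f(3.0, 1.0043) = 45.0649


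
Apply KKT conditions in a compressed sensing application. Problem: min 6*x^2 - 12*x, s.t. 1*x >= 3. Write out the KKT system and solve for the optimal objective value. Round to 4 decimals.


Step 1: Try lambda = 0 (constraint inactive).
x_unc = 12/(2*6) = 1.0
Check: 1*1.0 = 1.0 < 3 -- violated!
Step 2: Constraint must be active: 1*x = 3
x* = 3/1 = 3.0
lambda = (2*6*3.0 - 12)/1 = 24.0
Step 3: Compute optimal value.
f(x*) = 6*3.0^2 - 12*3.0 = 18.0


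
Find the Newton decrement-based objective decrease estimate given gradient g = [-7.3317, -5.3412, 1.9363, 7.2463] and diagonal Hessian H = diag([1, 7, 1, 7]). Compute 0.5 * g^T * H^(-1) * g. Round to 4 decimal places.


Step 1: H is diagonal, so H^(-1) * g = [-7.3317, -0.763, 1.9363, 1.0352].
Step 2: g^T H^(-1) g = sum_i g_i^2 / H_ii
  = (-7.3317)^2/1 + (-5.3412)^2/7 + (1.9363)^2/1 + (7.2463)^2/7
  = 53.7538 + 4.0755 + 3.7493 + 7.5013 = 69.0798
Step 3: Objective decrease = 0.5 * g^T H^(-1) g = 34.5399


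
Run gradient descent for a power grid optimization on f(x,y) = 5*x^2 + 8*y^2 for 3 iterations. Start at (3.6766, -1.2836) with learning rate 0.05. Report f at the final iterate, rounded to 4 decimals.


Gradient descent on f(x,y) = 5*x^2 + 8*y^2.
Starting point: (3.6766, -1.2836), alpha = 0.05
Step 1: grad_x = 2*5*3.6766 = 36.766, grad_y = 2*8*-1.2836 = -20.5376
  x_1 = 3.6766 - 0.05*36.766 = 1.8383
  y_1 = -1.2836 - 0.05*-20.5376 = -0.2567
Step 2: grad_x = 2*5*1.8383 = 18.383, grad_y = 2*8*-0.2567 = -4.1075
  x_2 = 1.8383 - 0.05*18.383 = 0.9192
  y_2 = -0.2567 - 0.05*-4.1075 = -0.0513
Step 3: grad_x = 2*5*0.9192 = 9.1915, grad_y = 2*8*-0.0513 = -0.8215
  x_3 = 0.9192 - 0.05*9.1915 = 0.4596
  y_3 = -0.0513 - 0.05*-0.8215 = -0.0103
f(0.4596, -0.0103) = 5*0.4596^2 + 8*(-0.0103)^2 = 1.0569


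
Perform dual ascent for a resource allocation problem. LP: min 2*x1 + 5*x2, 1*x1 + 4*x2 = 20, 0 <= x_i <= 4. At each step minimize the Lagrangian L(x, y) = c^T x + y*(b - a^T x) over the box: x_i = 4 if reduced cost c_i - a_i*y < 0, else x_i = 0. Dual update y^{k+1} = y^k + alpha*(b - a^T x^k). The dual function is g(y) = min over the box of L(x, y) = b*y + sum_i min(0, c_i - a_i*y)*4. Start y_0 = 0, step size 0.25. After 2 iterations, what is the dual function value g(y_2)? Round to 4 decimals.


Dual ascent for LP: min 2*x1 + 5*x2, 1*x1 + 4*x2 = 20, 0 <= x_i <= 4
Step 1: y^k = 0.0, reduced costs: (2.0, 5.0)
  x^k = (0.0, 0.0), subgradient = b - a^T x = 20.0
  y^{k+1} = 0.0 + 0.25*20.0 = 5.0
Step 2: y^k = 5.0, reduced costs: (-3.0, -15.0)
  x^k = (4.0, 4.0), subgradient = b - a^T x = 0.0
  y^{k+1} = 5.0 + 0.25*0.0 = 5.0
Dual objective at y_2 = 5.0: reduced costs (-3.0, -15.0), box minimizer x = (4.0, 4.0)
g(y_2) = b*y + (c1 - a1*y)*x1 + (c2 - a2*y)*x2 = 20*5.0 + (-3.0)*4.0 + (-15.0)*4.0 = 100.0 - 12.0 - 60.0 = 28.0


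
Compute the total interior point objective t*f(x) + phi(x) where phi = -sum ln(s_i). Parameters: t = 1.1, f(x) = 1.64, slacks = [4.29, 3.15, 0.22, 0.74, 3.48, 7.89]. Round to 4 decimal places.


Step 1: Compute log-barrier.
ln values: [1.4563, 1.1474, -1.5141, -0.3011, 1.247, 2.0656]
phi = -(1.4563 + 1.1474 - 1.5141 - 0.3011 + 1.247 + 2.0656) = -4.1011
Step 2: Compute augmented objective.
t*f(x) = 1.1*1.64 = 1.804
Total = 1.804 - 4.1011 = -2.2971


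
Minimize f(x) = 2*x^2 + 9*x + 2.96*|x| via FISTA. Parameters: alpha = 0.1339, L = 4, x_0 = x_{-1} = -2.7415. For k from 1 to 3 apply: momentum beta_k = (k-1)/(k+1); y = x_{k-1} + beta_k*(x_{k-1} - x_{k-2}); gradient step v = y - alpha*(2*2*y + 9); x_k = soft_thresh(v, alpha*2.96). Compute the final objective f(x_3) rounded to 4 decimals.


FISTA on f(x) = 2*x^2 + 9*x + 2.96*|x|
L = 4, alpha = 0.1339
Iteration 1: beta = 0.0, y = -2.7415 + 0.0*(-2.7415 + 2.7415) = -2.7415
  grad(y) = -1.966, v = y - alpha*grad = -2.4783
  prox(v) = soft_thresh(-2.4783, 0.3963) = -2.0819
Iteration 2: beta = 0.3333, y = -2.0819 + 0.3333*(-2.0819 + 2.7415) = -1.862
  grad(y) = 1.5518, v = y - alpha*grad = -2.0698
  prox(v) = soft_thresh(-2.0698, 0.3963) = -1.6735
Iteration 3: beta = 0.5, y = -1.6735 + 0.5*(-1.6735 + 2.0819) = -1.4693
  grad(y) = 3.1229, v = y - alpha*grad = -1.8874
  prox(v) = soft_thresh(-1.8874, 0.3963) = -1.4911
f(x_3) = 2*(-1.4911)^2 + 9*(-1.4911) + 2.96*|-1.4911| = -4.5595


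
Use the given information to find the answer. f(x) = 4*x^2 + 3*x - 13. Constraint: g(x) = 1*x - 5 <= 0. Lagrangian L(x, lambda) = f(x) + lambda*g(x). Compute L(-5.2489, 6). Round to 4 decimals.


Step 1: Evaluate f(x).
f(-5.2489) = 4*(-5.2489)^2 + 3*(-5.2489) - 13 = 81.4571
Step 2: Evaluate g(x).
g(-5.2489) = 1*-5.2489 - 5 = -10.2489
Step 3: Compute Lagrangian.
L = 81.4571 + 6*-10.2489 = 19.9637


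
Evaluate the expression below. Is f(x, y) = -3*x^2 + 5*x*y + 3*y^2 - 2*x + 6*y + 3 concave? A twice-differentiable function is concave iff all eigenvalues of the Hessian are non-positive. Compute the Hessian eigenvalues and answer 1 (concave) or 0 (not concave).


The Hessian of f(x,y) = -3*x^2 + 5*x*y + 3*y^2 - 2*x + 6*y + 3 is:
H = [[-6, 5], [5, 6]]
Trace = -6 + 6 = 0
Determinant = -6*6 - (5)^2 = -61
Discriminant = (0)^2 - 4*-61 = 244.0
Eigenvalues: lambda_1 = -7.8102, lambda_2 = 7.8102
The function is not concave.

0


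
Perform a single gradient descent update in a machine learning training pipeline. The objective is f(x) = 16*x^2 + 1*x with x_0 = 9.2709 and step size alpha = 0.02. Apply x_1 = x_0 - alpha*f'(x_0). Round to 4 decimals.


We compute the gradient at x_0 and apply the update.
f'(x) = 32*x + 1
f'(9.2709) = 32*9.2709 + 1 = 297.6688
x_1 = 9.2709 - 0.02*297.6688 = 3.3175


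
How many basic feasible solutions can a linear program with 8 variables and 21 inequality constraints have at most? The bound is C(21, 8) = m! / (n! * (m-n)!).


Each vertex corresponds to some choice of n active constraints out of m, so the number of vertices is at most C(m, n) = m! / (n!(m-n)!).
m = 21, n = 8
Numerator: 21 * 20 * 19 * 18 * 17 * 16 * 15 * 14
Denominator: 8! = 40320
C(21, 8) = 203490


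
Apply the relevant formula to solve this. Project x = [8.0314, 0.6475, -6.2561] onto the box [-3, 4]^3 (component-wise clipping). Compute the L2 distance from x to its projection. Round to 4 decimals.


Project each component onto [-3, 4].
clip(8.0314) = 4.0, clip(0.6475) = 0.6475, clip(-6.2561) = -3.0
Projection = [4.0, 0.6475, -3.0]
Squared diffs: [16.2522, 0.0, 10.6022]
Distance = sqrt(26.8544) = 5.1821


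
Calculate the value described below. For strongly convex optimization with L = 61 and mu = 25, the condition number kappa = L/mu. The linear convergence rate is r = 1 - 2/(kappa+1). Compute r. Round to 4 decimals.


Step 1: Compute the condition number.
kappa = L/mu = 61/25 = 2.44
Step 2: Compute the convergence rate.
r = 1 - 2/(kappa + 1) = 1 - 2*mu/(L + mu) = (L - mu)/(L + mu) = 36/86 = 0.4186


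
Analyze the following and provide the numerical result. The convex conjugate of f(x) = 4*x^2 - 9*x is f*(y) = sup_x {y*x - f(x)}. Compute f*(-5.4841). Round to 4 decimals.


f*(y) = sup_x {y*x - a*x^2 - b*x} = sup_x {(y-b)*x - a*x^2}
FOC: (y - b) - 2a*x = 0 => x* = (y - b)/(2a)
x* = (-5.4841 + 9)/(2*4) = 0.4395
f*(-5.4841) = (y-b)^2/(4a) = (-5.4841 + 9)^2/(4*4)
= 12.3616/16 = 0.7726


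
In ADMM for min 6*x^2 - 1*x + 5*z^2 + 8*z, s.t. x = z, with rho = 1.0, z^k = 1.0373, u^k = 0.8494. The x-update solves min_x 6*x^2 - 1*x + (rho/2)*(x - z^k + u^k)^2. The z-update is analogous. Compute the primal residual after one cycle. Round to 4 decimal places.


ADMM iteration with rho = 1.0, z^k = 1.0373, u^k = 0.8494
Step 1: x-update.
Minimize 6*x^2 - 1*x + (1.0/2)*(x - 1.0373 + 0.8494)^2
FOC: (2*6 + 1.0)*x = 1 + 1.0*(1.0373 - 0.8494)
x^{k+1} = 0.0914
Step 2: z-update.
Minimize 5*z^2 + 8*z + (1.0/2)*(0.0914 - z + 0.8494)^2
FOC: (2*5 + 1.0)*z = -8 + 1.0*(0.0914 + 0.8494)
z^{k+1} = -0.6417
Step 3: u-update.
u^{k+1} = 0.8494 + 0.0914 + 0.6417 = 1.5825
Step 4: Primal residual = |0.0914 + 0.6417| = 0.7331


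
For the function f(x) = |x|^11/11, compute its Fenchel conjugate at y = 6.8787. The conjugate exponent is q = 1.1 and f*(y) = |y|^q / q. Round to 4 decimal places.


The conjugate exponent q satisfies 1/p + 1/q = 1.
p = 11, so q = 11/(11 - 1) = 1.1
|y|^q = 6.8787^1.1 = 8.3417
f*(6.8787) = 8.3417 / 1.1 = 7.5834


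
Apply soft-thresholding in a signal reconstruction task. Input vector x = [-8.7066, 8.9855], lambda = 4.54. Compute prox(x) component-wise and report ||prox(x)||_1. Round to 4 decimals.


Soft-thresholding with lambda = 4.54:
prox(-8.7066) = sign(-8.7066)*max(|-8.7066| - 4.54, 0) = -4.1666
prox(8.9855) = sign(8.9855)*max(|8.9855| - 4.54, 0) = 4.4455
prox(x) = [-4.1666, 4.4455]
||prox(x)||_1 = 4.1666 + 4.4455 = 8.6121


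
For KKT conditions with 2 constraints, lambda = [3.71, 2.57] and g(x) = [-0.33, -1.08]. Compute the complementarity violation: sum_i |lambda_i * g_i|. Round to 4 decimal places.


KKT complementary slackness check:
lambda_1 * g_1 = 3.71 * -0.33 = -1.2243
lambda_2 * g_2 = 2.57 * -1.08 = -2.7756
Total violation = 1.2243 + 2.7756 = 3.9999


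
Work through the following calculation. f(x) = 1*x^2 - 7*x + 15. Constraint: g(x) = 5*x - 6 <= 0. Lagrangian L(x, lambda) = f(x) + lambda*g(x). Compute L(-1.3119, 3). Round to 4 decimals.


Step 1: Evaluate f(x).
f(-1.3119) = 1*(-1.3119)^2 - 7*(-1.3119) + 15 = 25.9044
Step 2: Evaluate g(x).
g(-1.3119) = 5*-1.3119 - 6 = -12.5595
Step 3: Compute Lagrangian.
L = 25.9044 + 3*-12.5595 = -11.7741


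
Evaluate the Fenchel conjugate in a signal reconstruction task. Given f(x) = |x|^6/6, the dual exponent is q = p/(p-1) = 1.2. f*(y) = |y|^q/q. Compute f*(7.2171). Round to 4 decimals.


The conjugate exponent q satisfies 1/p + 1/q = 1.
p = 6, so q = 6/(6 - 1) = 1.2
|y|^q = 7.2171^1.2 = 10.7161
f*(7.2171) = 10.7161 / 1.2 = 8.9301


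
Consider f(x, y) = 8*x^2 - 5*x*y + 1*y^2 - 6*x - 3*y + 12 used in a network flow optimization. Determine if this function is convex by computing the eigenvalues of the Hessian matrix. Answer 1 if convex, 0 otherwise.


The Hessian of f(x,y) = 8*x^2 - 5*x*y + 1*y^2 - 6*x - 3*y + 12 is:
H = [[16, -5], [-5, 2]]
Trace = 16 + 2 = 18
Determinant = 16*2 - (-5)^2 = 7
Discriminant = (18)^2 - 4*7 = 296.0
Eigenvalues: lambda_1 = 0.3977, lambda_2 = 17.6023
The function is convex.

1


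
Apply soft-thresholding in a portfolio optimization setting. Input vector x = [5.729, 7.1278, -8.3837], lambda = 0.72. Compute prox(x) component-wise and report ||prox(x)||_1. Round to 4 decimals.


Soft-thresholding with lambda = 0.72:
prox(5.729) = sign(5.729)*max(|5.729| - 0.72, 0) = 5.009
prox(7.1278) = sign(7.1278)*max(|7.1278| - 0.72, 0) = 6.4078
prox(-8.3837) = sign(-8.3837)*max(|-8.3837| - 0.72, 0) = -7.6637
prox(x) = [5.009, 6.4078, -7.6637]
||prox(x)||_1 = 5.009 + 6.4078 + 7.6637 = 19.0805


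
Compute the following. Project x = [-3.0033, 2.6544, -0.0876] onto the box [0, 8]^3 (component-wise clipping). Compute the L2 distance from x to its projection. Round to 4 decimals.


Project each component onto [0, 8].
clip(-3.0033) = 0.0, clip(2.6544) = 2.6544, clip(-0.0876) = 0.0
Projection = [0.0, 2.6544, 0.0]
Squared diffs: [9.0198, 0.0, 0.0077]
Distance = sqrt(9.0275) = 3.0046


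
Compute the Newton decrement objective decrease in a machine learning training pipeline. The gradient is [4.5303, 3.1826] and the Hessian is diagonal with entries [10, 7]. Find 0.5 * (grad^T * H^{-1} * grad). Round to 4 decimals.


Step 1: H is diagonal, so H^(-1) * g = [0.453, 0.4547].
Step 2: g^T H^(-1) g = sum_i g_i^2 / H_ii
  = (4.5303)^2/10 + (3.1826)^2/7
  = 2.0524 + 1.447 = 3.4994
Step 3: Objective decrease = 0.5 * g^T H^(-1) g = 1.7497


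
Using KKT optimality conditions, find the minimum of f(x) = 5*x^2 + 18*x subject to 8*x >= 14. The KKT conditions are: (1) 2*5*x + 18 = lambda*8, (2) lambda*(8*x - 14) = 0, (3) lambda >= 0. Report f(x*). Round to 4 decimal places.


Step 1: Try lambda = 0 (constraint inactive).
x_unc = -18/(2*5) = -1.8
Check: 8*-1.8 = -14.4 < 14 -- violated!
Step 2: Constraint must be active: 8*x = 14
x* = 14/8 = 1.75
lambda = (2*5*1.75 + 18)/8 = 4.4375
Step 3: Compute optimal value.
f(x*) = 5*1.75^2 + 18*1.75 = 46.8125


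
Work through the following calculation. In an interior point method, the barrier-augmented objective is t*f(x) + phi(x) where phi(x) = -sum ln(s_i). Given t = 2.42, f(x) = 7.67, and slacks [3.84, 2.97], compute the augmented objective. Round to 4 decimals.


Step 1: Compute log-barrier.
ln values: [1.3455, 1.0886]
phi = -(1.3455 + 1.0886) = -2.434
Step 2: Compute augmented objective.
t*f(x) = 2.42*7.67 = 18.5614
Total = 18.5614 - 2.434 = 16.1274


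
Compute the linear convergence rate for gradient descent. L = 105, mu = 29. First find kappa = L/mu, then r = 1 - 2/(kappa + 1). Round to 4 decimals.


Step 1: Compute the condition number.
kappa = L/mu = 105/29 = 3.6207
Step 2: Compute the convergence rate.
r = 1 - 2/(kappa + 1) = 1 - 2*mu/(L + mu) = (L - mu)/(L + mu) = 76/134 = 0.5672


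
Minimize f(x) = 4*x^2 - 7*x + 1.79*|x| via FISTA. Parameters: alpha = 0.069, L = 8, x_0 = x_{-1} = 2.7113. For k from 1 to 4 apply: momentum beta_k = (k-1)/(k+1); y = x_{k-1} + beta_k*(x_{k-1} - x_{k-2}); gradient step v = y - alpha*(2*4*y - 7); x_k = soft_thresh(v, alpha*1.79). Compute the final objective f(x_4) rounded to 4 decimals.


FISTA on f(x) = 4*x^2 - 7*x + 1.79*|x|
L = 8, alpha = 0.069
Iteration 1: beta = 0.0, y = 2.7113 + 0.0*(2.7113 - 2.7113) = 2.7113
  grad(y) = 14.6904, v = y - alpha*grad = 1.6977
  prox(v) = soft_thresh(1.6977, 0.1235) = 1.5742
Iteration 2: beta = 0.3333, y = 1.5742 + 0.3333*(1.5742 - 2.7113) = 1.1951
  grad(y) = 2.5608, v = y - alpha*grad = 1.0184
  prox(v) = soft_thresh(1.0184, 0.1235) = 0.8949
Iteration 3: beta = 0.5, y = 0.8949 + 0.5*(0.8949 - 1.5742) = 0.5553
  grad(y) = -2.5579, v = y - alpha*grad = 0.7318
  prox(v) = soft_thresh(0.7318, 0.1235) = 0.6083
Iteration 4: beta = 0.6, y = 0.6083 + 0.6*(0.6083 - 0.8949) = 0.4363
  grad(y) = -3.5099, v = y - alpha*grad = 0.6784
  prox(v) = soft_thresh(0.6784, 0.1235) = 0.5549
f(x_4) = 4*0.5549^2 - 7*0.5549 + 1.79*|0.5549| = -1.6594


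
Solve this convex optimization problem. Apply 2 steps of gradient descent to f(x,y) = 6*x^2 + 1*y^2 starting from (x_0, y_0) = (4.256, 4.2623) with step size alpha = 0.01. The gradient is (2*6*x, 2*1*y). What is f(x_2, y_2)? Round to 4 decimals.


Gradient descent on f(x,y) = 6*x^2 + 1*y^2.
Starting point: (4.256, 4.2623), alpha = 0.01
Step 1: grad_x = 2*6*4.256 = 51.072, grad_y = 2*1*4.2623 = 8.5246
  x_1 = 4.256 - 0.01*51.072 = 3.7453
  y_1 = 4.2623 - 0.01*8.5246 = 4.1771
Step 2: grad_x = 2*6*3.7453 = 44.9434, grad_y = 2*1*4.1771 = 8.3541
  x_2 = 3.7453 - 0.01*44.9434 = 3.2958
  y_2 = 4.1771 - 0.01*8.3541 = 4.0935
f(3.2958, 4.0935) = 6*3.2958^2 + 1*4.0935^2 = 81.9325


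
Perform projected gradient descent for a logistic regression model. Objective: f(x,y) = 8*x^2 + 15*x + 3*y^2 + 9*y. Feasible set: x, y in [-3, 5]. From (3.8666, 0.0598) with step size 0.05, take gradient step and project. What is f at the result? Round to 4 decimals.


Step 1: Compute gradient at (3.8666, 0.0598).
grad_x = 2*8*3.8666 + 15 = 76.8656
grad_y = 2*3*0.0598 + 9 = 9.3588
Step 2: Gradient step.
x_raw = 3.8666 - 0.05*76.8656 = 0.0233
y_raw = 0.0598 - 0.05*9.3588 = -0.4081
Step 3: Project onto [-3, 5].
x_proj = clip(0.0233) = 0.0233
y_proj = clip(-0.4081) = -0.4081
Step 4: Evaluate f.
f(0.0233, -0.4081) = -2.8194


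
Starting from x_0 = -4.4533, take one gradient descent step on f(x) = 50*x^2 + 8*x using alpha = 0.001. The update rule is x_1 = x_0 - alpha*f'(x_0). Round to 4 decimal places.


We compute the gradient at x_0 and apply the update.
f'(x) = 100*x + 8
f'(-4.4533) = 100*-4.4533 + 8 = -437.33
x_1 = -4.4533 - 0.001*-437.33 = -4.016


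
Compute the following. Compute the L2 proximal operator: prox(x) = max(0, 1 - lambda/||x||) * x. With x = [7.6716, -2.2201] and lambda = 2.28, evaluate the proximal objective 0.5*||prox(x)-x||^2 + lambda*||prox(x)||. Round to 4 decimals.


Step 1: Compute ||x||.
||x|| = 7.9864
Step 2: Compute scaling factor.
scale = max(0, 1 - 2.28/7.9864) = 0.7145
Step 3: prox(x) = [5.4815, -1.5863]
||prox(x)|| = 5.7064
Step 4: Proximal objective.
0.5*||prox-x||^2 = 2.5992
lambda*||prox|| = 13.0106
Total = 15.6097


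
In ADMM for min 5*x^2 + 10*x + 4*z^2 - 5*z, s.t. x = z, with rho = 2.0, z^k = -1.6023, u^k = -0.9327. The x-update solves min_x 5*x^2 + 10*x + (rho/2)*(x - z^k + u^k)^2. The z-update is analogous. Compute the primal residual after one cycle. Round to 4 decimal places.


ADMM iteration with rho = 2.0, z^k = -1.6023, u^k = -0.9327
Step 1: x-update.
Minimize 5*x^2 + 10*x + (2.0/2)*(x + 1.6023 - 0.9327)^2
FOC: (2*5 + 2.0)*x = -10 + 2.0*(-1.6023 + 0.9327)
x^{k+1} = -0.9449
Step 2: z-update.
Minimize 4*z^2 - 5*z + (2.0/2)*(-0.9449 - z - 0.9327)^2
FOC: (2*4 + 2.0)*z = 5 + 2.0*(-0.9449 - 0.9327)
z^{k+1} = 0.1245
Step 3: u-update.
u^{k+1} = -0.9327 - 0.9449 - 0.1245 = -2.0021
Step 4: Primal residual = |-0.9449 - 0.1245| = 1.0694


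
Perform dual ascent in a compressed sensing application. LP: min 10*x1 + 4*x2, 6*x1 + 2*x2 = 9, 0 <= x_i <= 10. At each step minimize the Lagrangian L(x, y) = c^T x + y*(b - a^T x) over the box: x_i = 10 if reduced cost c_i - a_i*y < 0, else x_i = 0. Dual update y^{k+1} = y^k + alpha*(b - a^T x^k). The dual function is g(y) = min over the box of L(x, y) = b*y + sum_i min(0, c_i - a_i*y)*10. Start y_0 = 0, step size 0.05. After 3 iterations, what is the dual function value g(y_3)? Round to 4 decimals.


Dual ascent for LP: min 10*x1 + 4*x2, 6*x1 + 2*x2 = 9, 0 <= x_i <= 10
Step 1: y^k = 0.0, reduced costs: (10.0, 4.0)
  x^k = (0.0, 0.0), subgradient = b - a^T x = 9.0
  y^{k+1} = 0.0 + 0.05*9.0 = 0.45
Step 2: y^k = 0.45, reduced costs: (7.3, 3.1)
  x^k = (0.0, 0.0), subgradient = b - a^T x = 9.0
  y^{k+1} = 0.45 + 0.05*9.0 = 0.9
Step 3: y^k = 0.9, reduced costs: (4.6, 2.2)
  x^k = (0.0, 0.0), subgradient = b - a^T x = 9.0
  y^{k+1} = 0.9 + 0.05*9.0 = 1.35
Dual objective at y_3 = 1.35: reduced costs (1.9, 1.3), box minimizer x = (0.0, 0.0)
g(y_3) = b*y + (c1 - a1*y)*x1 + (c2 - a2*y)*x2 = 9*1.35 + 1.9*0.0 + 1.3*0.0 = 12.15 + 0.0 + 0.0 = 12.15


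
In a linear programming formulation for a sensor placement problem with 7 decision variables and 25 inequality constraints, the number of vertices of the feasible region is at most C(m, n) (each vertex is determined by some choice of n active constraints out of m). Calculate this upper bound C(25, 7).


Each vertex corresponds to some choice of n active constraints out of m, so the number of vertices is at most C(m, n) = m! / (n!(m-n)!).
m = 25, n = 7
Numerator: 25 * 24 * 23 * 22 * 21 * 20 * 19
Denominator: 7! = 5040
C(25, 7) = 480700


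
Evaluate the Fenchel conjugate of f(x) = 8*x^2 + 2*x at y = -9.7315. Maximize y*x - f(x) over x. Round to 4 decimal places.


f*(y) = sup_x {y*x - a*x^2 - b*x} = sup_x {(y-b)*x - a*x^2}
FOC: (y - b) - 2a*x = 0 => x* = (y - b)/(2a)
x* = (-9.7315 - 2)/(2*8) = -0.7332
f*(-9.7315) = (y-b)^2/(4a) = (-9.7315 - 2)^2/(4*8)
= 137.6281/32 = 4.3009


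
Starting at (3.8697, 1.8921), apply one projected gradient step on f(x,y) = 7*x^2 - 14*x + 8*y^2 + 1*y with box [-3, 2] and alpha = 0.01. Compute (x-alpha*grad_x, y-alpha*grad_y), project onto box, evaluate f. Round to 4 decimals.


Step 1: Compute gradient at (3.8697, 1.8921).
grad_x = 2*7*3.8697 - 14 = 40.1758
grad_y = 2*8*1.8921 + 1 = 31.2736
Step 2: Gradient step.
x_raw = 3.8697 - 0.01*40.1758 = 3.4679
y_raw = 1.8921 - 0.01*31.2736 = 1.5794
Step 3: Project onto [-3, 2].
x_proj = clip(3.4679) = 2.0
y_proj = clip(1.5794) = 1.5794
Step 4: Evaluate f.
f(2.0, 1.5794) = 21.5345


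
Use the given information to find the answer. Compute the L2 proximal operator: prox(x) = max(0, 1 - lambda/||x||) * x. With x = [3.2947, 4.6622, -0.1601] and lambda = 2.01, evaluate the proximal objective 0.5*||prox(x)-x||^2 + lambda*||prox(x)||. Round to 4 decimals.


Step 1: Compute ||x||.
||x|| = 5.7111
Step 2: Compute scaling factor.
scale = max(0, 1 - 2.01/5.7111) = 0.6481
Step 3: prox(x) = [2.1351, 3.0214, -0.1038]
||prox(x)|| = 3.7011
Step 4: Proximal objective.
0.5*||prox-x||^2 = 2.0201
lambda*||prox|| = 7.4392
Total = 9.4593


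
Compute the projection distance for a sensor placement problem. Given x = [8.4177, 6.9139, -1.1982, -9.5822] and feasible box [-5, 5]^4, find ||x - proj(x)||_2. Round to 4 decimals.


Project each component onto [-5, 5].
clip(8.4177) = 5.0, clip(6.9139) = 5.0, clip(-1.1982) = -1.1982, clip(-9.5822) = -5.0
Projection = [5.0, 5.0, -1.1982, -5.0]
Squared diffs: [11.6807, 3.663, 0.0, 20.9966]
Distance = sqrt(36.3403) = 6.0283


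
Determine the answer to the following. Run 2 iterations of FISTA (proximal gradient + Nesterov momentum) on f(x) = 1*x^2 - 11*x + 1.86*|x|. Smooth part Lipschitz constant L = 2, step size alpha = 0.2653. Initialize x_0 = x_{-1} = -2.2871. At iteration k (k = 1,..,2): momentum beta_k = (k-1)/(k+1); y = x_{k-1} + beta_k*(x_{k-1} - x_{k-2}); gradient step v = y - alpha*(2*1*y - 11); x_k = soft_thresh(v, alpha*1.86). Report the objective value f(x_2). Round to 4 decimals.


FISTA on f(x) = 1*x^2 - 11*x + 1.86*|x|
L = 2, alpha = 0.2653
Iteration 1: beta = 0.0, y = -2.2871 + 0.0*(-2.2871 + 2.2871) = -2.2871
  grad(y) = -15.5742, v = y - alpha*grad = 1.8447
  prox(v) = soft_thresh(1.8447, 0.4935) = 1.3513
Iteration 2: beta = 0.3333, y = 1.3513 + 0.3333*(1.3513 + 2.2871) = 2.5641
  grad(y) = -5.8719, v = y - alpha*grad = 4.1219
  prox(v) = soft_thresh(4.1219, 0.4935) = 3.6284
f(x_2) = 1*3.6284^2 - 11*3.6284 + 1.86*|3.6284| = -19.9983


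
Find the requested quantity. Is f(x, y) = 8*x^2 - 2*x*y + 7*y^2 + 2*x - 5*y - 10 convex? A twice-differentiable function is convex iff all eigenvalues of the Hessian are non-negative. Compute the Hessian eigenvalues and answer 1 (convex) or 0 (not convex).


The Hessian of f(x,y) = 8*x^2 - 2*x*y + 7*y^2 + 2*x - 5*y - 10 is:
H = [[16, -2], [-2, 14]]
Trace = 16 + 14 = 30
Determinant = 16*14 - (-2)^2 = 220
Discriminant = (30)^2 - 4*220 = 20.0
Eigenvalues: lambda_1 = 12.7639, lambda_2 = 17.2361
The function is convex.

1


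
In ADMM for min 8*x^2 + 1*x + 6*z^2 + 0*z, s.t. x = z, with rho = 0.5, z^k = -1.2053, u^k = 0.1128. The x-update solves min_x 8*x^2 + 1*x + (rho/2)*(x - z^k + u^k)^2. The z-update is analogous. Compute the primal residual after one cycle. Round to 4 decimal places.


ADMM iteration with rho = 0.5, z^k = -1.2053, u^k = 0.1128
Step 1: x-update.
Minimize 8*x^2 + 1*x + (0.5/2)*(x + 1.2053 + 0.1128)^2
FOC: (2*8 + 0.5)*x = -1 + 0.5*(-1.2053 - 0.1128)
x^{k+1} = -0.1005
Step 2: z-update.
Minimize 6*z^2 + 0*z + (0.5/2)*(-0.1005 - z + 0.1128)^2
FOC: (2*6 + 0.5)*z = 0 + 0.5*(-0.1005 + 0.1128)
z^{k+1} = 0.0005
Step 3: u-update.
u^{k+1} = 0.1128 - 0.1005 - 0.0005 = 0.0118
Step 4: Primal residual = |-0.1005 - 0.0005| = 0.101


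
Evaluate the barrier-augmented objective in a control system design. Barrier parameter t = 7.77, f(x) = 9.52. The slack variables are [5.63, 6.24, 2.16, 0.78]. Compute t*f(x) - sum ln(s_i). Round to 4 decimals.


Step 1: Compute log-barrier.
ln values: [1.7281, 1.831, 0.7701, -0.2485]
phi = -(1.7281 + 1.831 + 0.7701 - 0.2485) = -4.0807
Step 2: Compute augmented objective.
t*f(x) = 7.77*9.52 = 73.9704
Total = 73.9704 - 4.0807 = 69.8897


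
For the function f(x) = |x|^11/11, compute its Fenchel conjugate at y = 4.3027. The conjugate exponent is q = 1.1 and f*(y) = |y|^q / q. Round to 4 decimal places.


The conjugate exponent q satisfies 1/p + 1/q = 1.
p = 11, so q = 11/(11 - 1) = 1.1
|y|^q = 4.3027^1.1 = 4.9787
f*(4.3027) = 4.9787 / 1.1 = 4.5261


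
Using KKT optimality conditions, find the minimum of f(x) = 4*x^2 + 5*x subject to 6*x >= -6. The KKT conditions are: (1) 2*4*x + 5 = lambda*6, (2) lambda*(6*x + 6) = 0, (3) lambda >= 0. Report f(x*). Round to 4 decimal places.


Step 1: Try lambda = 0 (constraint inactive).
Stationarity: 2*4*x + 5 = 0
x* = -5/(2*4) = -0.625
Check constraint: 6*-0.625 = -3.75 >= -6 -- satisfied.
Step 2: Compute optimal value.
f(x*) = 4*(-0.625)^2 + 5*(-0.625) = -1.5625


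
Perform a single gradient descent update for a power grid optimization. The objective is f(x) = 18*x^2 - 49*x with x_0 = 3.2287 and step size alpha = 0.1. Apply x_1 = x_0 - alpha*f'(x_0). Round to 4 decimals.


We compute the gradient at x_0 and apply the update.
f'(x) = 36*x - 49
f'(3.2287) = 36*3.2287 - 49 = 67.2332
x_1 = 3.2287 - 0.1*67.2332 = -3.4946


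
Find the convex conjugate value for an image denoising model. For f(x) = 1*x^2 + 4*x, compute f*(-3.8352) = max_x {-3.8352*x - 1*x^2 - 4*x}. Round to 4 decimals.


f*(y) = sup_x {y*x - a*x^2 - b*x} = sup_x {(y-b)*x - a*x^2}
FOC: (y - b) - 2a*x = 0 => x* = (y - b)/(2a)
x* = (-3.8352 - 4)/(2*1) = -3.9176
f*(-3.8352) = (y-b)^2/(4a) = (-3.8352 - 4)^2/(4*1)
= 61.3904/4 = 15.3476


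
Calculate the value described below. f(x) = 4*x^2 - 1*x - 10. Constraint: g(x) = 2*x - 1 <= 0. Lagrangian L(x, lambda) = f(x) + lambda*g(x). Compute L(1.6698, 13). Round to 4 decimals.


Step 1: Evaluate f(x).
f(1.6698) = 4*1.6698^2 - 1*1.6698 - 10 = -0.5169
Step 2: Evaluate g(x).
g(1.6698) = 2*1.6698 - 1 = 2.3396
Step 3: Compute Lagrangian.
L = -0.5169 + 13*2.3396 = 29.8979


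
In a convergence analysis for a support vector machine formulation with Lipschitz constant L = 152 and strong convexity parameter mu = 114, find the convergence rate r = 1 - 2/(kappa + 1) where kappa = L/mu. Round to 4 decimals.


Step 1: Compute the condition number.
kappa = L/mu = 152/114 = 1.3333
Step 2: Compute the convergence rate.
r = 1 - 2/(kappa + 1) = 1 - 2*mu/(L + mu) = (L - mu)/(L + mu) = 38/266 = 0.1429


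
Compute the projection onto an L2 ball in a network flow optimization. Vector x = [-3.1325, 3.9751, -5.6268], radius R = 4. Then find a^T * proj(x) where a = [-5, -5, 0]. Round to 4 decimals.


Step 1: Compute ||x|| (intermediates to 6 decimals).
||x|| = sqrt((-3.1325)^2 + 3.9751^2 + (-5.6268)^2) = 7.568015
Step 2: Project.
Since ||x|| > R, scale = R/||x|| = 4/7.568015 = 0.52854, proj(x) = scale * x
proj(x) = [-1.655652, 2.100999, -2.973989]
Step 3: Dot product.
a^T * proj(x) = -5*(-1.655652) - 5*2.100999 + 0*(-2.973989) = -2.2267


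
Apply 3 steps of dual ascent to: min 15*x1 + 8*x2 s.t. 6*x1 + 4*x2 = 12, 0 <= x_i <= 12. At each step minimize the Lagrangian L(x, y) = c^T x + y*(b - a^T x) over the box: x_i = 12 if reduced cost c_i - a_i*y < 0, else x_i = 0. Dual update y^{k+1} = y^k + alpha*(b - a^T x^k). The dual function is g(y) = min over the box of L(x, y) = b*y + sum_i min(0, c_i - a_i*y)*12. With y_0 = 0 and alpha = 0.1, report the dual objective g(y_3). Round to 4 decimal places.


Dual ascent for LP: min 15*x1 + 8*x2, 6*x1 + 4*x2 = 12, 0 <= x_i <= 12
Step 1: y^k = 0.0, reduced costs: (15.0, 8.0)
  x^k = (0.0, 0.0), subgradient = b - a^T x = 12.0
  y^{k+1} = 0.0 + 0.1*12.0 = 1.2
Step 2: y^k = 1.2, reduced costs: (7.8, 3.2)
  x^k = (0.0, 0.0), subgradient = b - a^T x = 12.0
  y^{k+1} = 1.2 + 0.1*12.0 = 2.4
Step 3: y^k = 2.4, reduced costs: (0.6, -1.6)
  x^k = (0.0, 12.0), subgradient = b - a^T x = -36.0
  y^{k+1} = 2.4 + 0.1*-36.0 = -1.2
Dual objective at y_3 = -1.2: reduced costs (22.2, 12.8), box minimizer x = (0.0, 0.0)
g(y_3) = b*y + (c1 - a1*y)*x1 + (c2 - a2*y)*x2 = 12*(-1.2) + 22.2*0.0 + 12.8*0.0 = -14.4 + 0.0 + 0.0 = -14.4


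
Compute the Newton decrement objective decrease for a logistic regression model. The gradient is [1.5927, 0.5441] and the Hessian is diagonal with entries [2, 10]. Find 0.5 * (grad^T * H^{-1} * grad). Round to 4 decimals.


Step 1: H is diagonal, so H^(-1) * g = [0.7964, 0.0544].
Step 2: g^T H^(-1) g = sum_i g_i^2 / H_ii
  = (1.5927)^2/2 + (0.5441)^2/10
  = 1.2683 + 0.0296 = 1.298
Step 3: Objective decrease = 0.5 * g^T H^(-1) g = 0.649


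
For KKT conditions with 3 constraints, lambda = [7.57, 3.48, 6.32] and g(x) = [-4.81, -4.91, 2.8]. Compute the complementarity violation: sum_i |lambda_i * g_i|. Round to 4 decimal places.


KKT complementary slackness check:
lambda_1 * g_1 = 7.57 * -4.81 = -36.4117
lambda_2 * g_2 = 3.48 * -4.91 = -17.0868
lambda_3 * g_3 = 6.32 * 2.8 = 17.696
Total violation = 36.4117 + 17.0868 + 17.696 = 71.1945


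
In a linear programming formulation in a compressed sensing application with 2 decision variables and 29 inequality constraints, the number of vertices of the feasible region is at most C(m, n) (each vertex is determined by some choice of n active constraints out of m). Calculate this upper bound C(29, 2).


Each vertex corresponds to some choice of n active constraints out of m, so the number of vertices is at most C(m, n) = m! / (n!(m-n)!).
m = 29, n = 2
Numerator: 29 * 28
Denominator: 2! = 2
C(29, 2) = 406


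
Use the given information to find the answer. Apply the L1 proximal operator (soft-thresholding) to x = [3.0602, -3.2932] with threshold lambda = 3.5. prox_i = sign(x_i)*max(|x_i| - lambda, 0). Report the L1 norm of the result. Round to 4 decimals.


Soft-thresholding with lambda = 3.5:
prox(3.0602) = sign(3.0602)*max(|3.0602| - 3.5, 0) = 0.0
prox(-3.2932) = sign(-3.2932)*max(|-3.2932| - 3.5, 0) = 0.0
prox(x) = [0.0, 0.0]
||prox(x)||_1 = 0.0 + 0.0 = 0.0


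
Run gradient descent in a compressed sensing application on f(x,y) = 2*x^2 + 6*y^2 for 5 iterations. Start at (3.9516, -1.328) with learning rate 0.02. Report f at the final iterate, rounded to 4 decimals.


Gradient descent on f(x,y) = 2*x^2 + 6*y^2.
Starting point: (3.9516, -1.328), alpha = 0.02
Step 1: grad_x = 2*2*3.9516 = 15.8064, grad_y = 2*6*-1.328 = -15.936
  x_1 = 3.9516 - 0.02*15.8064 = 3.6355
  y_1 = -1.328 - 0.02*-15.936 = -1.0093
Step 2: grad_x = 2*2*3.6355 = 14.5419, grad_y = 2*6*-1.0093 = -12.1114
  x_2 = 3.6355 - 0.02*14.5419 = 3.3446
  y_2 = -1.0093 - 0.02*-12.1114 = -0.7671
Step 3: grad_x = 2*2*3.3446 = 13.3785, grad_y = 2*6*-0.7671 = -9.2046
  x_3 = 3.3446 - 0.02*13.3785 = 3.0771
  y_3 = -0.7671 - 0.02*-9.2046 = -0.583
Step 4: grad_x = 2*2*3.0771 = 12.3083, grad_y = 2*6*-0.583 = -6.9955
  x_4 = 3.0771 - 0.02*12.3083 = 2.8309
  y_4 = -0.583 - 0.02*-6.9955 = -0.443
Step 5: grad_x = 2*2*2.8309 = 11.3236, grad_y = 2*6*-0.443 = -5.3166
  x_5 = 2.8309 - 0.02*11.3236 = 2.6044
  y_5 = -0.443 - 0.02*-5.3166 = -0.3367
f(2.6044, -0.3367) = 2*2.6044^2 + 6*(-0.3367)^2 = 14.2463


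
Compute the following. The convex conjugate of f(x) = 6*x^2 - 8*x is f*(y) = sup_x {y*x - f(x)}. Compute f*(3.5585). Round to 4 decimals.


f*(y) = sup_x {y*x - a*x^2 - b*x} = sup_x {(y-b)*x - a*x^2}
FOC: (y - b) - 2a*x = 0 => x* = (y - b)/(2a)
x* = (3.5585 + 8)/(2*6) = 0.9632
f*(3.5585) = (y-b)^2/(4a) = (3.5585 + 8)^2/(4*6)
= 133.5989/24 = 5.5666


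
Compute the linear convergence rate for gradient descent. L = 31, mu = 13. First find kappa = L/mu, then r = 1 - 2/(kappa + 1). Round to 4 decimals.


Step 1: Compute the condition number.
kappa = L/mu = 31/13 = 2.3846
Step 2: Compute the convergence rate.
r = 1 - 2/(kappa + 1) = 1 - 2*mu/(L + mu) = (L - mu)/(L + mu) = 18/44 = 0.4091


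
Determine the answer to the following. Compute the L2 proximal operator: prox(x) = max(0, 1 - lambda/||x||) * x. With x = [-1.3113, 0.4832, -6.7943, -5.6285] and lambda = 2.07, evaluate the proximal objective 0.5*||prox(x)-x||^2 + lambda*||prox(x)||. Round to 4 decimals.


Step 1: Compute ||x||.
||x|| = 8.9328
Step 2: Compute scaling factor.
scale = max(0, 1 - 2.07/8.9328) = 0.7683
Step 3: prox(x) = [-1.0074, 0.3712, -5.2199, -4.3242]
||prox(x)|| = 6.8628
Step 4: Proximal objective.
0.5*||prox-x||^2 = 2.1425
lambda*||prox|| = 14.206
Total = 16.3485
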